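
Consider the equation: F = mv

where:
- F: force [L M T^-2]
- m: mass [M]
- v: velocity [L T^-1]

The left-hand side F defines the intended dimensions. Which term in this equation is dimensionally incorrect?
The right-hand side term mv

F has dimensions [L M T^-2], but mv has dimensions [L M T^-1], so the term mv is dimensionally wrong for F.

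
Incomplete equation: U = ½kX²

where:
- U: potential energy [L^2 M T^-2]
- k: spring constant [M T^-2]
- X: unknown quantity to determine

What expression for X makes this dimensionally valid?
X = x (displacement), dimensions [L]

U has dimensions [L^2 M T^-2]; the rest of the RHS (½k) has dimensions [M T^-2].
So X² must have dimensions [L^2], i.e. X has dimensions [L] — X = x (displacement).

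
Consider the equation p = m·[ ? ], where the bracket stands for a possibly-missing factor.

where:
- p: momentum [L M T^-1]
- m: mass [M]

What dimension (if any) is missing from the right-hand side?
[L T^-1] — velocity (e.g. v)

p has dimensions [L M T^-1]; m has dimensions [M].
The bracketed factor must supply [L M T^-1] / [M] = [L T^-1].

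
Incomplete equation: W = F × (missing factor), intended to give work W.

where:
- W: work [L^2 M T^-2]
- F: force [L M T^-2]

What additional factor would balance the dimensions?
d (distance), dimensions [L]

W has dimensions [L^2 M T^-2] and F has dimensions [L M T^-2].
The missing factor must have dimensions [L^2 M T^-2] / [L M T^-2] = [L], i.e. distance (d).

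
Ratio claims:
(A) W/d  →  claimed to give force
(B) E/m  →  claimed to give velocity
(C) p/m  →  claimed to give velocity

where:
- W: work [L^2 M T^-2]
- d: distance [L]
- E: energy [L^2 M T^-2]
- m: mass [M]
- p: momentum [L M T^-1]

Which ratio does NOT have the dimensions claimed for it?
(B) E/m does not give velocity

(A) W/d: [L M T^-2] = force [L M T^-2] ✓
(B) E/m: [L^2 T^-2] ≠ velocity [L T^-1] ✗
(C) p/m: [L T^-1] = velocity [L T^-1] ✓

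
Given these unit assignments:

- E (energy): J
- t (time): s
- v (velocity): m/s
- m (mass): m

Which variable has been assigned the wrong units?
m

The variable m (mass) should have units kg, not m.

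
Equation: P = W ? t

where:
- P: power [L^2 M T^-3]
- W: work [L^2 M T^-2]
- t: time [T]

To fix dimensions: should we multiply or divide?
division (÷): P = W ÷ t

P [L^2 M T^-3]; W [L^2 M T^-2]; t [T].
W × t → [L^2 M T^-1] ✗
W ÷ t → [L^2 M T^-3] ✓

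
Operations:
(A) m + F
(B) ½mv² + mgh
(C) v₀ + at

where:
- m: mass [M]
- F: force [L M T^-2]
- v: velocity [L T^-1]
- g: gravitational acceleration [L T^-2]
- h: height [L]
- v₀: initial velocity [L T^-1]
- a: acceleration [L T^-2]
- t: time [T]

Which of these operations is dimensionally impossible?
(A) m + F

(A) m + F: m [M] and F [L M T^-2] — different dimensions cannot be added/subtracted ✗
(B) ½mv² + mgh: ½mv² [L^2 M T^-2] and mgh [L^2 M T^-2] — same dimensions ✓
(C) v₀ + at: v₀ [L T^-1] and at [L T^-1] — same dimensions ✓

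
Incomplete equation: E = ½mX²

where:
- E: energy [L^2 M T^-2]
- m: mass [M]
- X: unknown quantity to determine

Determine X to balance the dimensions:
X = v (velocity), dimensions [L T^-1]

E has dimensions [L^2 M T^-2]; the rest of the RHS (½m) has dimensions [M].
So X² must have dimensions [L^2 T^-2], i.e. X has dimensions [L T^-1] — X = v (velocity).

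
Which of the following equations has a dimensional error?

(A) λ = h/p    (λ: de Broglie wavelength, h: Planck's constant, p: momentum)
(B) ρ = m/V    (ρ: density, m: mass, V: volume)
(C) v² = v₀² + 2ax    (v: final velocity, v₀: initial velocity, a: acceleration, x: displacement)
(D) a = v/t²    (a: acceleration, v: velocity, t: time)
(D) a = v/t²

The equation (D) a = v/t² is dimensionally incorrect.

LHS (a): [L T^-2]
RHS (v/t²): [L T^-3] ✗

The dimensions do not match. The other three equations balance.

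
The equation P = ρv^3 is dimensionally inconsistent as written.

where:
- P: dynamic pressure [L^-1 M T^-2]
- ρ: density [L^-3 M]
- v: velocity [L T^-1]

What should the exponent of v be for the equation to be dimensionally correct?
The exponent of v should be 2: P = ρv^2

The LHS P has dimensions [L^-1 M T^-2]; v has dimensions [L T^-1].
As written, the RHS ρv^3 (exponent 3 on v) has dimensions [M T^-3], which does not match.
With exponent 2, the RHS ρv^2 has dimensions [L^-1 M T^-2], matching the LHS.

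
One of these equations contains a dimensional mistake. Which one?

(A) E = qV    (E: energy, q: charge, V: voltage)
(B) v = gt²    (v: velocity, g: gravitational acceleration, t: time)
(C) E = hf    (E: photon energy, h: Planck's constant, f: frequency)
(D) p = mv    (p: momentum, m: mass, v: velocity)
(B) v = gt²

The equation (B) v = gt² is dimensionally incorrect.

LHS (v): [L T^-1]
RHS (gt²): [L] ✗

The dimensions do not match. The other three equations balance.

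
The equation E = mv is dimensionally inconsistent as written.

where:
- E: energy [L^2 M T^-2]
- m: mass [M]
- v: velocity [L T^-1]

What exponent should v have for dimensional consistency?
The exponent of v should be 2: E = mv^2

The LHS E has dimensions [L^2 M T^-2]; v has dimensions [L T^-1].
As written, the RHS mv (exponent 1 on v) has dimensions [L M T^-1], which does not match.
With exponent 2, the RHS mv^2 has dimensions [L^2 M T^-2], matching the LHS.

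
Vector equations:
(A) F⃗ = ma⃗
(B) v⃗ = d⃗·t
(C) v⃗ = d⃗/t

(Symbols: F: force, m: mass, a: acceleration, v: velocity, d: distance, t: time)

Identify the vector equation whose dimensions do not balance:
(B) v⃗ = d⃗·t

(A) F⃗ = ma⃗: LHS [L M T^-2], RHS [L M T^-2] ✓ — Force and acceleration are vectors, mass is a scalar
(B) v⃗ = d⃗·t: LHS [L T^-1], RHS [L T] ✗ — velocity is displacement per time; should be d⃗/t
(C) v⃗ = d⃗/t: LHS [L T^-1], RHS [L T^-1] ✓ — displacement (vector) divided by time (scalar)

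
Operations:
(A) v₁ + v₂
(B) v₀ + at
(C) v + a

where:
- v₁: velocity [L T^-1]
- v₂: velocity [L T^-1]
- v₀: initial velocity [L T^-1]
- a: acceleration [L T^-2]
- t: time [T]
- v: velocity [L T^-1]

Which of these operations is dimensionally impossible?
(C) v + a

(A) v₁ + v₂: v₁ [L T^-1] and v₂ [L T^-1] — same dimensions ✓
(B) v₀ + at: v₀ [L T^-1] and at [L T^-1] — same dimensions ✓
(C) v + a: v [L T^-1] and a [L T^-2] — different dimensions cannot be added/subtracted ✗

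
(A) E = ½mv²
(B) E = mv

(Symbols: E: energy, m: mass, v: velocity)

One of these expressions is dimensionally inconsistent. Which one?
(B)

(A) E = ½mv²: LHS [L^2 M T^-2], RHS [L^2 M T^-2] ✓
(B) E = mv: LHS [L^2 M T^-2], RHS [L M T^-1] ✗

Expression (B) E = mv is dimensionally incorrect.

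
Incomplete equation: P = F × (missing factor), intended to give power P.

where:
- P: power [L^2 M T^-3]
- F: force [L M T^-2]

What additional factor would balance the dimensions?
v (velocity), dimensions [L T^-1]

P has dimensions [L^2 M T^-3] and F has dimensions [L M T^-2].
The missing factor must have dimensions [L^2 M T^-3] / [L M T^-2] = [L T^-1], i.e. velocity (v).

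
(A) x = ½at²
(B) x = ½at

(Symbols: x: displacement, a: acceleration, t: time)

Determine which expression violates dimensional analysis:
(B)

(A) x = ½at²: LHS [L], RHS [L] ✓
(B) x = ½at: LHS [L], RHS [L T^-1] ✗

Expression (B) x = ½at is dimensionally incorrect.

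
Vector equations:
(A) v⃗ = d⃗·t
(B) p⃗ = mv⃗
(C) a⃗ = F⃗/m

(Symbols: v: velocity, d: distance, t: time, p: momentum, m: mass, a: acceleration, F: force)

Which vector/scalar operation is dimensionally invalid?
(A) v⃗ = d⃗·t

(A) v⃗ = d⃗·t: LHS [L T^-1], RHS [L T] ✗ — velocity is displacement per time; should be d⃗/t
(B) p⃗ = mv⃗: LHS [L M T^-1], RHS [L M T^-1] ✓ — mass (scalar) times velocity (vector)
(C) a⃗ = F⃗/m: LHS [L T^-2], RHS [L T^-2] ✓ — force (vector) divided by mass (scalar)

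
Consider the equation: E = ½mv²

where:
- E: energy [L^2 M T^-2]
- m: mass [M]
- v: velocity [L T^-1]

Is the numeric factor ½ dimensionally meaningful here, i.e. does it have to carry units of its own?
No

E has dimensions [L^2 M T^-2] and mv² already has dimensions [L^2 M T^-2], so the equation balances without ½ contributing any dimensions. ½ is a pure (dimensionless) number; changing or removing it would not affect dimensional consistency.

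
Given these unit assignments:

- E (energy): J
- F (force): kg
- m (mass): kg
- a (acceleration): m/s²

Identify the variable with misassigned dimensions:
F

The variable F (force) should have units N, not kg.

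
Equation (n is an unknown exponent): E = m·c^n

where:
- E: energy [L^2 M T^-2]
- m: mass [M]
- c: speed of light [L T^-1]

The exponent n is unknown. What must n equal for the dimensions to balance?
n = 2

E has dimensions [L^2 M T^-2]; c has dimensions [L T^-1].
The rest of the RHS has dimensions [M], so c^n must supply [L^2 T^-2].
With n = 2: m·c^2 has dimensions [L^2 M T^-2], matching the LHS ✓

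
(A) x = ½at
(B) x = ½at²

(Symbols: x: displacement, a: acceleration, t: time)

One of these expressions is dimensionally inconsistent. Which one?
(A)

(A) x = ½at: LHS [L], RHS [L T^-1] ✗
(B) x = ½at²: LHS [L], RHS [L] ✓

Expression (A) x = ½at is dimensionally incorrect.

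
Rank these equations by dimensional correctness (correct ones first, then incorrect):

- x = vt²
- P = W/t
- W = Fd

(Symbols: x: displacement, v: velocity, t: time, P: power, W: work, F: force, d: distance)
Dimensionally correct: P = W/t, W = Fd
Dimensionally incorrect: x = vt²
Ordered (correct first, then incorrect): P = W/t, W = Fd, x = vt²

- x = vt²: LHS [L], RHS [L T] → incorrect ✗
- P = W/t: LHS [L^2 M T^-3], RHS [L^2 M T^-3] → correct ✓
- W = Fd: LHS [L^2 M T^-2], RHS [L^2 M T^-2] → correct ✓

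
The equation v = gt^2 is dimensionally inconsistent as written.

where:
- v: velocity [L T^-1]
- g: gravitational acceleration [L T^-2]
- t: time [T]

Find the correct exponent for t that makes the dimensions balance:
The exponent of t should be 1: v = gt

The LHS v has dimensions [L T^-1]; t has dimensions [T].
As written, the RHS gt^2 (exponent 2 on t) has dimensions [L], which does not match.
With exponent 1, the RHS gt has dimensions [L T^-1], matching the LHS.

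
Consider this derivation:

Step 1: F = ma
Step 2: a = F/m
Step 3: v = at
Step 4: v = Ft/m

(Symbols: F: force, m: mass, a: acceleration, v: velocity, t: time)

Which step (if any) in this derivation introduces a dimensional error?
No step introduces an error — all steps are dimensionally consistent.

Step 1: F = ma → LHS [L M T^-2], RHS [L M T^-2] ✓
Step 2: a = F/m → LHS [L T^-2], RHS [L T^-2] ✓
Step 3: v = at → LHS [L T^-1], RHS [L T^-1] ✓
Step 4: v = Ft/m → LHS [L T^-1], RHS [L T^-1] ✓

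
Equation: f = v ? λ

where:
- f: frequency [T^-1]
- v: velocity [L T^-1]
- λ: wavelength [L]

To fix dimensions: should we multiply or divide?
division (÷): f = v ÷ λ

f [T^-1]; v [L T^-1]; λ [L].
v × λ → [L^2 T^-1] ✗
v ÷ λ → [T^-1] ✓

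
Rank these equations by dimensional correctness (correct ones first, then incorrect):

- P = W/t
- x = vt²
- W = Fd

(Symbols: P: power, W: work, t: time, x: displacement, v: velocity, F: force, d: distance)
Dimensionally correct: P = W/t, W = Fd
Dimensionally incorrect: x = vt²
Ordered (correct first, then incorrect): P = W/t, W = Fd, x = vt²

- P = W/t: LHS [L^2 M T^-3], RHS [L^2 M T^-3] → correct ✓
- x = vt²: LHS [L], RHS [L T] → incorrect ✗
- W = Fd: LHS [L^2 M T^-2], RHS [L^2 M T^-2] → correct ✓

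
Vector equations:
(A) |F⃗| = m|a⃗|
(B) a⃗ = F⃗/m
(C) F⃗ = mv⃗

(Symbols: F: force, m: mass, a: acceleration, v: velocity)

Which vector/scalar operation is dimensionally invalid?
(C) F⃗ = mv⃗

(A) |F⃗| = m|a⃗|: LHS [L M T^-2], RHS [L M T^-2] ✓ — magnitudes of vectors are scalars
(B) a⃗ = F⃗/m: LHS [L T^-2], RHS [L T^-2] ✓ — force (vector) divided by mass (scalar)
(C) F⃗ = mv⃗: LHS [L M T^-2], RHS [L M T^-1] ✗ — mass times velocity is momentum, not force; should be ma⃗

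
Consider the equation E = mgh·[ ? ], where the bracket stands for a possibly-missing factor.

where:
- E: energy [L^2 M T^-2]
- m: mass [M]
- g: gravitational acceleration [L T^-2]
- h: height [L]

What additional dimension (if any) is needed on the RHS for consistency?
Nothing is missing — the bracketed factor must be dimensionless.

E has dimensions [L^2 M T^-2] and mgh already has dimensions [L^2 M T^-2], so E = mgh is dimensionally complete.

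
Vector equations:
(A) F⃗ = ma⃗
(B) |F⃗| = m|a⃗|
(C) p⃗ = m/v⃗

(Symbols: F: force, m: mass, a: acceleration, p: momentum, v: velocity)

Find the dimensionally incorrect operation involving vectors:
(C) p⃗ = m/v⃗

(A) F⃗ = ma⃗: LHS [L M T^-2], RHS [L M T^-2] ✓ — Force and acceleration are vectors, mass is a scalar
(B) |F⃗| = m|a⃗|: LHS [L M T^-2], RHS [L M T^-2] ✓ — magnitudes of vectors are scalars
(C) p⃗ = m/v⃗: LHS [L M T^-1], RHS [L^-1 M T] ✗ — momentum is mass times velocity; should be mv⃗ (and division by a vector is undefined)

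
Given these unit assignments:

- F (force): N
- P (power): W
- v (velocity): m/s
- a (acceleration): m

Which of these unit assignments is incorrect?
a

The variable a (acceleration) should have units m/s², not m.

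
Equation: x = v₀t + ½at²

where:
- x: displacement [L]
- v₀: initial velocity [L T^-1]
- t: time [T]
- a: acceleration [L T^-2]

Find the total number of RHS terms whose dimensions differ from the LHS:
0

LHS x: [L]
- v₀t: [L] ✓
- ½at²: [L] ✓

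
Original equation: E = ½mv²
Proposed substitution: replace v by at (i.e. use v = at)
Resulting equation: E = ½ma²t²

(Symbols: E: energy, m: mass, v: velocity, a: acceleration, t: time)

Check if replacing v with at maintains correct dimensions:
Yes

[v] = [L T^-1] and [at] = [L T^-1]. These match, so the substitution replaces a quantity by one of the same dimensions and the result E = ½ma²t² has LHS [L^2 M T^-2] vs RHS [L^2 M T^-2] — still consistent.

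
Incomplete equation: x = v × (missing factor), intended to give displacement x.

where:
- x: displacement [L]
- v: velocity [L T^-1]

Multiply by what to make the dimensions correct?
t (time), dimensions [T]

x has dimensions [L] and v has dimensions [L T^-1].
The missing factor must have dimensions [L] / [L T^-1] = [T], i.e. time (t).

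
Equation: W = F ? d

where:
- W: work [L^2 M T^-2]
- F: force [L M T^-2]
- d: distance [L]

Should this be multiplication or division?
multiplication (×): W = F × d

W [L^2 M T^-2]; F [L M T^-2]; d [L].
F × d → [L^2 M T^-2] ✓
F ÷ d → [M T^-2] ✗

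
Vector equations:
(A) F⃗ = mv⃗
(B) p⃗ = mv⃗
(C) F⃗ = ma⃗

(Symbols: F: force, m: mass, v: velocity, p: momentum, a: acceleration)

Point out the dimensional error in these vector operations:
(A) F⃗ = mv⃗

(A) F⃗ = mv⃗: LHS [L M T^-2], RHS [L M T^-1] ✗ — mass times velocity is momentum, not force; should be ma⃗
(B) p⃗ = mv⃗: LHS [L M T^-1], RHS [L M T^-1] ✓ — mass (scalar) times velocity (vector)
(C) F⃗ = ma⃗: LHS [L M T^-2], RHS [L M T^-2] ✓ — Force and acceleration are vectors, mass is a scalar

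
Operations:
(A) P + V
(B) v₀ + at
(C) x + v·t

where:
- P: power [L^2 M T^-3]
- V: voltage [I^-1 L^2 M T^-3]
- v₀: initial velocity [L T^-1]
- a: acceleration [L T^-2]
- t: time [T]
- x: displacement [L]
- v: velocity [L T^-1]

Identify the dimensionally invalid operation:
(A) P + V

(A) P + V: P [L^2 M T^-3] and V [I^-1 L^2 M T^-3] — different dimensions cannot be added/subtracted ✗
(B) v₀ + at: v₀ [L T^-1] and at [L T^-1] — same dimensions ✓
(C) x + v·t: x [L] and v·t [L] — same dimensions ✓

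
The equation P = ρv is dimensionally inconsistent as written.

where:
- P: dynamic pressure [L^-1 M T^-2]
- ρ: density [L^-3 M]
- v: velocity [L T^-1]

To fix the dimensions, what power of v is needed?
The exponent of v should be 2: P = ρv^2

The LHS P has dimensions [L^-1 M T^-2]; v has dimensions [L T^-1].
As written, the RHS ρv (exponent 1 on v) has dimensions [L^-2 M T^-1], which does not match.
With exponent 2, the RHS ρv^2 has dimensions [L^-1 M T^-2], matching the LHS.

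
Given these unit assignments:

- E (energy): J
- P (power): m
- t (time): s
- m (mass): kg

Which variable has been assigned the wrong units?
P

The variable P (power) should have units W, not m.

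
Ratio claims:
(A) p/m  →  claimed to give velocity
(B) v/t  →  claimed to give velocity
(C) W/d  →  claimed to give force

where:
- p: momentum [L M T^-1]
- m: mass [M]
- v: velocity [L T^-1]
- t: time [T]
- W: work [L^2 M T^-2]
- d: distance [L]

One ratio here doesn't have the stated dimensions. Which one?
(B) v/t does not give velocity

(A) p/m: [L T^-1] = velocity [L T^-1] ✓
(B) v/t: [L T^-2] ≠ velocity [L T^-1] ✗
(C) W/d: [L M T^-2] = force [L M T^-2] ✓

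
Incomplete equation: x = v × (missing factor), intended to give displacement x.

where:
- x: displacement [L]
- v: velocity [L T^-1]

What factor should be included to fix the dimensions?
t (time), dimensions [T]

x has dimensions [L] and v has dimensions [L T^-1].
The missing factor must have dimensions [L] / [L T^-1] = [T], i.e. time (t).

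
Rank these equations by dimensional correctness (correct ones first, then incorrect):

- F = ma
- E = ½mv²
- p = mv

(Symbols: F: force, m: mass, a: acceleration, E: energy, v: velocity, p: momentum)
Dimensionally correct: F = ma, E = ½mv², p = mv
Dimensionally incorrect: none
Ordered (correct first, then incorrect): F = ma, E = ½mv², p = mv

- F = ma: LHS [L M T^-2], RHS [L M T^-2] → correct ✓
- E = ½mv²: LHS [L^2 M T^-2], RHS [L^2 M T^-2] → correct ✓
- p = mv: LHS [L M T^-1], RHS [L M T^-1] → correct ✓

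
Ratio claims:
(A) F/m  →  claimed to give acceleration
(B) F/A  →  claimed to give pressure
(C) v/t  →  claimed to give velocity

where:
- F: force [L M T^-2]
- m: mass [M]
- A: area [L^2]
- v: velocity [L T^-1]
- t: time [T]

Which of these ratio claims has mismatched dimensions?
(C) v/t does not give velocity

(A) F/m: [L T^-2] = acceleration [L T^-2] ✓
(B) F/A: [L^-1 M T^-2] = pressure [L^-1 M T^-2] ✓
(C) v/t: [L T^-2] ≠ velocity [L T^-1] ✗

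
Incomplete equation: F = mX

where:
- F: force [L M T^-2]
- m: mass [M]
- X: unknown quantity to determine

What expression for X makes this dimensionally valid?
X = a (acceleration), dimensions [L T^-2]

F has dimensions [L M T^-2]; the rest of the RHS (m) has dimensions [M].
So X must have dimensions [L T^-2] — X = a (acceleration).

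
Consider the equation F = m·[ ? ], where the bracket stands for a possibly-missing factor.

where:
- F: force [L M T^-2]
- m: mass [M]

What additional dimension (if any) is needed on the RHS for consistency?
[L T^-2] — acceleration (e.g. a)

F has dimensions [L M T^-2]; m has dimensions [M].
The bracketed factor must supply [L M T^-2] / [M] = [L T^-2].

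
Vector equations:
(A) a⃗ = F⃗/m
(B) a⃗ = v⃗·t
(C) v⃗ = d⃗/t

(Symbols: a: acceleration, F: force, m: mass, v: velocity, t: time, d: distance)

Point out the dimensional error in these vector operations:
(B) a⃗ = v⃗·t

(A) a⃗ = F⃗/m: LHS [L T^-2], RHS [L T^-2] ✓ — force (vector) divided by mass (scalar)
(B) a⃗ = v⃗·t: LHS [L T^-2], RHS [L] ✗ — acceleration is velocity per time; should be v⃗/t
(C) v⃗ = d⃗/t: LHS [L T^-1], RHS [L T^-1] ✓ — displacement (vector) divided by time (scalar)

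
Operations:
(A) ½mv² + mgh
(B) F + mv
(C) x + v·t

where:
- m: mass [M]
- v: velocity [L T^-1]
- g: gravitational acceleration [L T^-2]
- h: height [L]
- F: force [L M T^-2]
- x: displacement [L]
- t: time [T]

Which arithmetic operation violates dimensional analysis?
(B) F + mv

(A) ½mv² + mgh: ½mv² [L^2 M T^-2] and mgh [L^2 M T^-2] — same dimensions ✓
(B) F + mv: F [L M T^-2] and mv [L M T^-1] — different dimensions cannot be added/subtracted ✗
(C) x + v·t: x [L] and v·t [L] — same dimensions ✓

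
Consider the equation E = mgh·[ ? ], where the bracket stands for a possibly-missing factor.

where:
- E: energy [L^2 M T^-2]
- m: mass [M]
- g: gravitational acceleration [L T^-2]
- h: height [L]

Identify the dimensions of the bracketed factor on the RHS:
Nothing is missing — the bracketed factor must be dimensionless.

E has dimensions [L^2 M T^-2] and mgh already has dimensions [L^2 M T^-2], so E = mgh is dimensionally complete.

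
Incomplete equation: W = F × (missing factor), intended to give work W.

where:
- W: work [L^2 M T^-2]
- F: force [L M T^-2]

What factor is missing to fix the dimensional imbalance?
d (distance), dimensions [L]

W has dimensions [L^2 M T^-2] and F has dimensions [L M T^-2].
The missing factor must have dimensions [L^2 M T^-2] / [L M T^-2] = [L], i.e. distance (d).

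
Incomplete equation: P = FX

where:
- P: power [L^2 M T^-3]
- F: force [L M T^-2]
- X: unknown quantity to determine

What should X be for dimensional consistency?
X = v (velocity), dimensions [L T^-1]

P has dimensions [L^2 M T^-3]; the rest of the RHS (F) has dimensions [L M T^-2].
So X must have dimensions [L T^-1] — X = v (velocity).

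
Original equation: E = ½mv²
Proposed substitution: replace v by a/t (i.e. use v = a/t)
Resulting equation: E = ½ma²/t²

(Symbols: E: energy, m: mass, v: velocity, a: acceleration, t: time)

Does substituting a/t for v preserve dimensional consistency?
No

[v] = [L T^-1] and [a/t] = [L T^-3]. These differ, so the substitution replaces a quantity by one of different dimensions and the result E = ½ma²/t² has LHS [L^2 M T^-2] vs RHS [L^2 M T^-6] — inconsistent.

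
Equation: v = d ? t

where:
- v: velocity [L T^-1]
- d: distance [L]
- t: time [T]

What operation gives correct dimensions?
division (÷): v = d ÷ t

v [L T^-1]; d [L]; t [T].
d × t → [L T] ✗
d ÷ t → [L T^-1] ✓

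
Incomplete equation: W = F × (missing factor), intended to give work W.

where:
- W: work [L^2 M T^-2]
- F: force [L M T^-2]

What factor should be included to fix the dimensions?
d (distance), dimensions [L]

W has dimensions [L^2 M T^-2] and F has dimensions [L M T^-2].
The missing factor must have dimensions [L^2 M T^-2] / [L M T^-2] = [L], i.e. distance (d).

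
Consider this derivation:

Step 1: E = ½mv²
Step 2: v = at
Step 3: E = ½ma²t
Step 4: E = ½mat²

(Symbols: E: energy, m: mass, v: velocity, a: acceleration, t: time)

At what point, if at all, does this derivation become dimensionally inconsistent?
Step 3

Step 1: E = ½mv² → LHS [L^2 M T^-2], RHS [L^2 M T^-2] ✓
Step 2: v = at → LHS [L T^-1], RHS [L T^-1] ✓
Step 3: E = ½ma²t → LHS [L^2 M T^-2], RHS [L^2 M T^-3] ✗

The first dimensional inconsistency appears in step 3: E = ½ma²t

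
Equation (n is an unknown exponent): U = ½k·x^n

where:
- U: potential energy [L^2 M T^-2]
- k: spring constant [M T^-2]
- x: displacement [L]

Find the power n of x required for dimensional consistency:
n = 2

U has dimensions [L^2 M T^-2]; x has dimensions [L].
The rest of the RHS has dimensions [M T^-2], so x^n must supply [L^2].
With n = 2: ½k·x^2 has dimensions [L^2 M T^-2], matching the LHS ✓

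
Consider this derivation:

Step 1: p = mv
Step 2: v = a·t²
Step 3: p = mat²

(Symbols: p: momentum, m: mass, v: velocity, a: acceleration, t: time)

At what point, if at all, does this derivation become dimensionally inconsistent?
Step 2

Step 1: p = mv → LHS [L M T^-1], RHS [L M T^-1] ✓
Step 2: v = a·t² → LHS [L T^-1], RHS [L] ✗

The first dimensional inconsistency appears in step 2: v = a·t²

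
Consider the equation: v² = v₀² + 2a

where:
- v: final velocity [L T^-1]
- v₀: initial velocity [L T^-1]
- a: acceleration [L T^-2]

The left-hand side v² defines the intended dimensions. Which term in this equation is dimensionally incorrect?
The term 2a

Checking each RHS term against the LHS:
- v₀²: [L^2 T^-2] — matches v² [L^2 T^-2] ✓
- 2a: [L T^-2] — does NOT match v² [L^2 T^-2] ✗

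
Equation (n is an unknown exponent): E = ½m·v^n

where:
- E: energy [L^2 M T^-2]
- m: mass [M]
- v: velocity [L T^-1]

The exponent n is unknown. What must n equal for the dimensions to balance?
n = 2

E has dimensions [L^2 M T^-2]; v has dimensions [L T^-1].
The rest of the RHS has dimensions [M], so v^n must supply [L^2 T^-2].
With n = 2: ½m·v^2 has dimensions [L^2 M T^-2], matching the LHS ✓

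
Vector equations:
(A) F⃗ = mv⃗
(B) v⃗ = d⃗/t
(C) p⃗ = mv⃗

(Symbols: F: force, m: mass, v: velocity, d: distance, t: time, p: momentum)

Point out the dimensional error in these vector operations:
(A) F⃗ = mv⃗

(A) F⃗ = mv⃗: LHS [L M T^-2], RHS [L M T^-1] ✗ — mass times velocity is momentum, not force; should be ma⃗
(B) v⃗ = d⃗/t: LHS [L T^-1], RHS [L T^-1] ✓ — displacement (vector) divided by time (scalar)
(C) p⃗ = mv⃗: LHS [L M T^-1], RHS [L M T^-1] ✓ — mass (scalar) times velocity (vector)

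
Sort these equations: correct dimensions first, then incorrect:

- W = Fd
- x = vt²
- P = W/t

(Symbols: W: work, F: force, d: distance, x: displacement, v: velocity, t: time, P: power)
Dimensionally correct: W = Fd, P = W/t
Dimensionally incorrect: x = vt²
Ordered (correct first, then incorrect): W = Fd, P = W/t, x = vt²

- W = Fd: LHS [L^2 M T^-2], RHS [L^2 M T^-2] → correct ✓
- x = vt²: LHS [L], RHS [L T] → incorrect ✗
- P = W/t: LHS [L^2 M T^-3], RHS [L^2 M T^-3] → correct ✓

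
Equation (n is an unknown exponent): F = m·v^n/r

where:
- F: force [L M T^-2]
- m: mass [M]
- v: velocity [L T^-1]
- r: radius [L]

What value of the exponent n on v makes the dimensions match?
n = 2

F has dimensions [L M T^-2]; v has dimensions [L T^-1].
The rest of the RHS has dimensions [L^-1 M], so v^n must supply [L^2 T^-2].
With n = 2: m·v^2/r has dimensions [L M T^-2], matching the LHS ✓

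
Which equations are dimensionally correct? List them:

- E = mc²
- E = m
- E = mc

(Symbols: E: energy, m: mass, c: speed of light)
Dimensionally correct: E = mc²
Dimensionally incorrect: E = m, E = mc
Ordered (correct first, then incorrect): E = mc², E = m, E = mc

- E = mc²: LHS [L^2 M T^-2], RHS [L^2 M T^-2] → correct ✓
- E = m: LHS [L^2 M T^-2], RHS [M] → incorrect ✗
- E = mc: LHS [L^2 M T^-2], RHS [L M T^-1] → incorrect ✗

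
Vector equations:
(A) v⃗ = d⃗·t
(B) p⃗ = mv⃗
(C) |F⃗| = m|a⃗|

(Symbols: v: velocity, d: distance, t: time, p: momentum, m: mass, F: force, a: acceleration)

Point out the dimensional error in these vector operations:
(A) v⃗ = d⃗·t

(A) v⃗ = d⃗·t: LHS [L T^-1], RHS [L T] ✗ — velocity is displacement per time; should be d⃗/t
(B) p⃗ = mv⃗: LHS [L M T^-1], RHS [L M T^-1] ✓ — mass (scalar) times velocity (vector)
(C) |F⃗| = m|a⃗|: LHS [L M T^-2], RHS [L M T^-2] ✓ — magnitudes of vectors are scalars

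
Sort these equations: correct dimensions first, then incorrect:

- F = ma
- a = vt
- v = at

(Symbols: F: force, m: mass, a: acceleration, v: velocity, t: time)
Dimensionally correct: F = ma, v = at
Dimensionally incorrect: a = vt
Ordered (correct first, then incorrect): F = ma, v = at, a = vt

- F = ma: LHS [L M T^-2], RHS [L M T^-2] → correct ✓
- a = vt: LHS [L T^-2], RHS [L] → incorrect ✗
- v = at: LHS [L T^-1], RHS [L T^-1] → correct ✓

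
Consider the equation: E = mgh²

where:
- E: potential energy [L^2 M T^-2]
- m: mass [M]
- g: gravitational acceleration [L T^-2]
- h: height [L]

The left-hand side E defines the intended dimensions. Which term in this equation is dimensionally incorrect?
The right-hand side term mgh²

E has dimensions [L^2 M T^-2], but mgh² has dimensions [L^3 M T^-2], so the term mgh² is dimensionally wrong for E.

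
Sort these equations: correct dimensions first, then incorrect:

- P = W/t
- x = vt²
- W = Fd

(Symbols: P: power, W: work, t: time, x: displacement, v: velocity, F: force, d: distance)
Dimensionally correct: P = W/t, W = Fd
Dimensionally incorrect: x = vt²
Ordered (correct first, then incorrect): P = W/t, W = Fd, x = vt²

- P = W/t: LHS [L^2 M T^-3], RHS [L^2 M T^-3] → correct ✓
- x = vt²: LHS [L], RHS [L T] → incorrect ✗
- W = Fd: LHS [L^2 M T^-2], RHS [L^2 M T^-2] → correct ✓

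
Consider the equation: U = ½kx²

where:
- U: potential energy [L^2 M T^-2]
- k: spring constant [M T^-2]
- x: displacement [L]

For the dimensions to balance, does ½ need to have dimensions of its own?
No

U has dimensions [L^2 M T^-2] and kx² already has dimensions [L^2 M T^-2], so the equation balances without ½ contributing any dimensions. ½ is a pure (dimensionless) number; changing or removing it would not affect dimensional consistency.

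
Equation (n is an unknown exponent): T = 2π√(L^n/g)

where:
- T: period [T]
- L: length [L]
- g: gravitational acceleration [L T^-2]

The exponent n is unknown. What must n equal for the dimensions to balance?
n = 1

T has dimensions [T]; L has dimensions [L].
With n = 1: 2π√(L^1/g) has dimensions [T], matching the LHS ✓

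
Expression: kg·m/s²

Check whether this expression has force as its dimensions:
Yes

The expression kg·m/s² has dimensions [L M T^-2], which is exactly force [L M T^-2].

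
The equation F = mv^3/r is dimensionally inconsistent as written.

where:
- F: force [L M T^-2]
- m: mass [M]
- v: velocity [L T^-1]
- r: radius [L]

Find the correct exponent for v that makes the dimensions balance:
The exponent of v should be 2: F = mv^2/r

The LHS F has dimensions [L M T^-2]; v has dimensions [L T^-1].
As written, the RHS mv^3/r (exponent 3 on v) has dimensions [L^2 M T^-3], which does not match.
With exponent 2, the RHS mv^2/r has dimensions [L M T^-2], matching the LHS.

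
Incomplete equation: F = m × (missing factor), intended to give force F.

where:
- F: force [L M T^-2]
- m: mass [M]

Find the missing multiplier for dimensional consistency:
a (acceleration), dimensions [L T^-2]

F has dimensions [L M T^-2] and m has dimensions [M].
The missing factor must have dimensions [L M T^-2] / [M] = [L T^-2], i.e. acceleration (a).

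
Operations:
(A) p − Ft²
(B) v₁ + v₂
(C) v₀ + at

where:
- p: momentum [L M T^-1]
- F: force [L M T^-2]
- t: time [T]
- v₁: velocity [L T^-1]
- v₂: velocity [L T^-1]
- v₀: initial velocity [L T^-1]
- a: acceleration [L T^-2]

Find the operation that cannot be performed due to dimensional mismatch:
(A) p − Ft²

(A) p − Ft²: p [L M T^-1] and Ft² [L M] — different dimensions cannot be added/subtracted ✗
(B) v₁ + v₂: v₁ [L T^-1] and v₂ [L T^-1] — same dimensions ✓
(C) v₀ + at: v₀ [L T^-1] and at [L T^-1] — same dimensions ✓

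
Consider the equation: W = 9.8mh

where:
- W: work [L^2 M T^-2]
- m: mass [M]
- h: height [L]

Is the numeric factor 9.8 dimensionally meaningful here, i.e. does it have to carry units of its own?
Yes

W has dimensions [L^2 M T^-2], while mh alone has dimensions [L M]. For the equation to balance, the factor 9.8 must carry dimensions [L T^-2] — it is a dimensional constant (a numerical value of a physical quantity with its units suppressed), not a pure number.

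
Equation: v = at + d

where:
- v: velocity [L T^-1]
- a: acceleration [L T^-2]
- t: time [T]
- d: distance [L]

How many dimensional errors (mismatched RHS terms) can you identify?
1

LHS v: [L T^-1]
- at: [L T^-1] ✓
- d: [L] ✗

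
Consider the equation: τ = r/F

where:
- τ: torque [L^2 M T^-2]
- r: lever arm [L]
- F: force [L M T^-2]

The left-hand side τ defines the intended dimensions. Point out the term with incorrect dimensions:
The right-hand side term r/F

τ has dimensions [L^2 M T^-2], but r/F has dimensions [M^-1 T^2], so the term r/F is dimensionally wrong for τ.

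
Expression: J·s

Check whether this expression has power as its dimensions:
No

The expression J·s has dimensions [L^2 M T^-1], but power has dimensions [L^2 M T^-3].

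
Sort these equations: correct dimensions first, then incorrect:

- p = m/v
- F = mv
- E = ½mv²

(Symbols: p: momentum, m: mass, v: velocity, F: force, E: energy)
Dimensionally correct: E = ½mv²
Dimensionally incorrect: p = m/v, F = mv
Ordered (correct first, then incorrect): E = ½mv², p = m/v, F = mv

- p = m/v: LHS [L M T^-1], RHS [L^-1 M T] → incorrect ✗
- F = mv: LHS [L M T^-2], RHS [L M T^-1] → incorrect ✗
- E = ½mv²: LHS [L^2 M T^-2], RHS [L^2 M T^-2] → correct ✓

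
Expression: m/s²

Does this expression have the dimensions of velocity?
No

The expression m/s² has dimensions [L T^-2], but velocity has dimensions [L T^-1].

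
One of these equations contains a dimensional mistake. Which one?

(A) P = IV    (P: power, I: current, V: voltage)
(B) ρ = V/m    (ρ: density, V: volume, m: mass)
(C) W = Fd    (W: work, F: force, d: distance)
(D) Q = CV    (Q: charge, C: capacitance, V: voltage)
(B) ρ = V/m

The equation (B) ρ = V/m is dimensionally incorrect.

LHS (ρ): [L^-3 M]
RHS (V/m): [L^3 M^-1] ✗

The dimensions do not match. The other three equations balance.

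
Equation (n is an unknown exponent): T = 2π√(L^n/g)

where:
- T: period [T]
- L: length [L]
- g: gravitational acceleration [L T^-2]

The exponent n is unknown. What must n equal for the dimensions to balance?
n = 1

T has dimensions [T]; L has dimensions [L].
With n = 1: 2π√(L^1/g) has dimensions [T], matching the LHS ✓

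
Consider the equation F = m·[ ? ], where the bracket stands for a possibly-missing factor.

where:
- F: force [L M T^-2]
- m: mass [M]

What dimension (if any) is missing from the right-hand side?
[L T^-2] — acceleration (e.g. a)

F has dimensions [L M T^-2]; m has dimensions [M].
The bracketed factor must supply [L M T^-2] / [M] = [L T^-2].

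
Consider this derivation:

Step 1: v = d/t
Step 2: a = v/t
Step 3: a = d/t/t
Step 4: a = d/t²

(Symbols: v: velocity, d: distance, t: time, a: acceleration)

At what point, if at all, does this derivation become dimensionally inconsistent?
No step introduces an error — all steps are dimensionally consistent.

Step 1: v = d/t → LHS [L T^-1], RHS [L T^-1] ✓
Step 2: a = v/t → LHS [L T^-2], RHS [L T^-2] ✓
Step 3: a = d/t/t → LHS [L T^-2], RHS [L T^-2] ✓
Step 4: a = d/t² → LHS [L T^-2], RHS [L T^-2] ✓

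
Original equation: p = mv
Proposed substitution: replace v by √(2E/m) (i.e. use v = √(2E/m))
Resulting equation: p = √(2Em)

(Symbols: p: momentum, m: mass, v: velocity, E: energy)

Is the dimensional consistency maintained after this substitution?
Yes

[v] = [L T^-1] and [√(2E/m)] = [L T^-1]. These match, so the substitution replaces a quantity by one of the same dimensions and the result p = √(2Em) has LHS [L M T^-1] vs RHS [L M T^-1] — still consistent.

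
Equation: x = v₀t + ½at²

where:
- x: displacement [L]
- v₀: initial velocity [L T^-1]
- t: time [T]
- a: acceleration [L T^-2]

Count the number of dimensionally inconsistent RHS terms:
0

LHS x: [L]
- v₀t: [L] ✓
- ½at²: [L] ✓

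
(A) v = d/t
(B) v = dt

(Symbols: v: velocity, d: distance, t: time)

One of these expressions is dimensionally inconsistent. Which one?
(B)

(A) v = d/t: LHS [L T^-1], RHS [L T^-1] ✓
(B) v = dt: LHS [L T^-1], RHS [L T] ✗

Expression (B) v = dt is dimensionally incorrect.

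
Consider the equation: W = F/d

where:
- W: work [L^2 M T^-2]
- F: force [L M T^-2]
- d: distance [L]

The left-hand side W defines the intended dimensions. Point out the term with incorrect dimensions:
The right-hand side term F/d

W has dimensions [L^2 M T^-2], but F/d has dimensions [M T^-2], so the term F/d is dimensionally wrong for W.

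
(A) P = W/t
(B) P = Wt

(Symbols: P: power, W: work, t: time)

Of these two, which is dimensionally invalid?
(B)

(A) P = W/t: LHS [L^2 M T^-3], RHS [L^2 M T^-3] ✓
(B) P = Wt: LHS [L^2 M T^-3], RHS [L^2 M T^-1] ✗

Expression (B) P = Wt is dimensionally incorrect.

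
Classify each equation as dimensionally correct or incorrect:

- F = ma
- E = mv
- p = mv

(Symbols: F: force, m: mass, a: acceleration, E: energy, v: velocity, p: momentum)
Dimensionally correct: F = ma, p = mv
Dimensionally incorrect: E = mv
Ordered (correct first, then incorrect): F = ma, p = mv, E = mv

- F = ma: LHS [L M T^-2], RHS [L M T^-2] → correct ✓
- E = mv: LHS [L^2 M T^-2], RHS [L M T^-1] → incorrect ✗
- p = mv: LHS [L M T^-1], RHS [L M T^-1] → correct ✓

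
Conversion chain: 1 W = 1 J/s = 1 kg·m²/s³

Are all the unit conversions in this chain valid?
The chain is correct (no errors).

Correct: Watt is Joule per second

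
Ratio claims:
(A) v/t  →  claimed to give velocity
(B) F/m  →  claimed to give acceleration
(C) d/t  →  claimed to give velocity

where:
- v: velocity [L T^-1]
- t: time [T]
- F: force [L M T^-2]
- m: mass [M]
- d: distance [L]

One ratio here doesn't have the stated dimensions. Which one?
(A) v/t does not give velocity

(A) v/t: [L T^-2] ≠ velocity [L T^-1] ✗
(B) F/m: [L T^-2] = acceleration [L T^-2] ✓
(C) d/t: [L T^-1] = velocity [L T^-1] ✓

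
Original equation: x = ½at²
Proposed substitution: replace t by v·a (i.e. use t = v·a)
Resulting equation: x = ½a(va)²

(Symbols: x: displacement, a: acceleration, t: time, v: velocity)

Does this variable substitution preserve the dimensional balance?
No

[t] = [T] and [v·a] = [L^2 T^-3]. These differ, so the substitution replaces a quantity by one of different dimensions and the result x = ½a(va)² has LHS [L] vs RHS [L^5 T^-8] — inconsistent.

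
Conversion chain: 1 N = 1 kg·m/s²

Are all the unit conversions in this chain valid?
The chain is correct (no errors).

Correct: Newton is defined as kg·m/s²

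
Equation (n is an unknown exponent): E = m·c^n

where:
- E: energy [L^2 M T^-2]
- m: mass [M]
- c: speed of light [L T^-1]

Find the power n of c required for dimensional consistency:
n = 2

E has dimensions [L^2 M T^-2]; c has dimensions [L T^-1].
The rest of the RHS has dimensions [M], so c^n must supply [L^2 T^-2].
With n = 2: m·c^2 has dimensions [L^2 M T^-2], matching the LHS ✓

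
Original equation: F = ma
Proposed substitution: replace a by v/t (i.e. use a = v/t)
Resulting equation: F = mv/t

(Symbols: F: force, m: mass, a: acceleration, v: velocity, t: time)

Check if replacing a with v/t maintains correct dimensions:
Yes

[a] = [L T^-2] and [v/t] = [L T^-2]. These match, so the substitution replaces a quantity by one of the same dimensions and the result F = mv/t has LHS [L M T^-2] vs RHS [L M T^-2] — still consistent.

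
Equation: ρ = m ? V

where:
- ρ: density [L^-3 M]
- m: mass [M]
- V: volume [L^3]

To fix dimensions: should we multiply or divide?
division (÷): ρ = m ÷ V

ρ [L^-3 M]; m [M]; V [L^3].
m × V → [L^3 M] ✗
m ÷ V → [L^-3 M] ✓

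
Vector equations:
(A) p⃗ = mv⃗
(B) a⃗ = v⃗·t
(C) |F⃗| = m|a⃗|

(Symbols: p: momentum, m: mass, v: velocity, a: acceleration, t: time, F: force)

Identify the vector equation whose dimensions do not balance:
(B) a⃗ = v⃗·t

(A) p⃗ = mv⃗: LHS [L M T^-1], RHS [L M T^-1] ✓ — mass (scalar) times velocity (vector)
(B) a⃗ = v⃗·t: LHS [L T^-2], RHS [L] ✗ — acceleration is velocity per time; should be v⃗/t
(C) |F⃗| = m|a⃗|: LHS [L M T^-2], RHS [L M T^-2] ✓ — magnitudes of vectors are scalars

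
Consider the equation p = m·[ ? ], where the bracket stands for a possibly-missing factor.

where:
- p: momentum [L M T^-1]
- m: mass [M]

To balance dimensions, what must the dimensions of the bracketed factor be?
[L T^-1] — velocity (e.g. v)

p has dimensions [L M T^-1]; m has dimensions [M].
The bracketed factor must supply [L M T^-1] / [M] = [L T^-1].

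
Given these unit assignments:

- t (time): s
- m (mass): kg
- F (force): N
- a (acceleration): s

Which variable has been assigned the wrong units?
a

The variable a (acceleration) should have units m/s², not s.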